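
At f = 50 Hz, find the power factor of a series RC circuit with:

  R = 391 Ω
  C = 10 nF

Step 1 — Angular frequency: ω = 2π·f = 2π·50 = 314.2 rad/s.
Step 2 — Component impedances:
  R: Z = R = 391 Ω
  C: Z = 1/(jωC) = -j/(ω·C) = 0 - j3.183e+05 Ω
Step 3 — Series combination: Z_total = R + C = 391 - j3.183e+05 Ω = 3.183e+05∠-89.9° Ω.
Step 4 — Power factor: PF = cos(φ) = Re(Z)/|Z| = 391/3.183e+05 = 0.001228.
Step 5 — Type: Im(Z) = -3.183e+05 ⇒ leading (phase φ = -89.9°).

PF = 0.001228 (leading, φ = -89.9°)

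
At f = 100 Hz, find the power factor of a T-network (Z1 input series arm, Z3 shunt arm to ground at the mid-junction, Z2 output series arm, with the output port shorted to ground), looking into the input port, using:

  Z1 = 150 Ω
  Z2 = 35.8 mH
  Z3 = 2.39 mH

Step 1 — Angular frequency: ω = 2π·f = 2π·100 = 628.3 rad/s.
Step 2 — Component impedances:
  Z1: Z = R = 150 Ω
  Z2: Z = jωL = j·628.3·0.0358 = 0 + j22.49 Ω
  Z3: Z = jωL = j·628.3·0.00239 = 0 + j1.502 Ω
Step 3 — With the output port shorted to ground, the output series arm Z2 runs from the junction to ground; the shunt arm Z3 also runs from the junction to ground. They appear in parallel: Z3 || Z2 = 0 + j1.408 Ω.
Step 4 — Series with input arm Z1: Z_in = Z1 + (Z3 || Z2) = 150 + j1.408 Ω = 150∠0.5° Ω.
Step 5 — Power factor: PF = cos(φ) = Re(Z)/|Z| = 150/150 = 1.
Step 6 — Type: Im(Z) = 1.408 ⇒ lagging (phase φ = 0.5°).

PF = 1 (lagging, φ = 0.5°)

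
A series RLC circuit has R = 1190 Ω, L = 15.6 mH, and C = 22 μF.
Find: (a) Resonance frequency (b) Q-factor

Step 1 — Resonance condition Im(Z)=0 gives ω₀ = 1/√(LC).
Step 2 — ω₀ = 1/√(0.0156·2.2e-05) = 1707 rad/s.
Step 3 — f₀ = ω₀/(2π) = 271.7 Hz.
Step 4 — Series Q: Q = ω₀L/R = 1707·0.0156/1190 = 0.02238.

(a) f₀ = 271.7 Hz  (b) Q = 0.02238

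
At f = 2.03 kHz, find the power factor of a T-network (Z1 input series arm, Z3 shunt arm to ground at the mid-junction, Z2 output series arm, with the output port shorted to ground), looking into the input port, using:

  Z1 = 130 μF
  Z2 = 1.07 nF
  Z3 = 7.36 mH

Step 1 — Angular frequency: ω = 2π·f = 2π·2030 = 1.275e+04 rad/s.
Step 2 — Component impedances:
  Z1: Z = 1/(jωC) = -j/(ω·C) = 0 - j0.6031 Ω
  Z2: Z = 1/(jωC) = -j/(ω·C) = 0 - j7.327e+04 Ω
  Z3: Z = jωL = j·1.275e+04·0.00736 = 0 + j93.88 Ω
Step 3 — With the output port shorted to ground, the output series arm Z2 runs from the junction to ground; the shunt arm Z3 also runs from the junction to ground. They appear in parallel: Z3 || Z2 = 0 + j94 Ω.
Step 4 — Series with input arm Z1: Z_in = Z1 + (Z3 || Z2) = 0 + j93.39 Ω = 93.39∠90.0° Ω.
Step 5 — Power factor: PF = cos(φ) = Re(Z)/|Z| = 0/93.39 = 0.
Step 6 — Type: Im(Z) = 93.39 ⇒ lagging (phase φ = 90.0°).

PF = 0 (lagging, φ = 90.0°)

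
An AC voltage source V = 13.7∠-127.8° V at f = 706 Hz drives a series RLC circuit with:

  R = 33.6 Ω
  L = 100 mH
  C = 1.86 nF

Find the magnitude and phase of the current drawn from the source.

Step 1 — Angular frequency: ω = 2π·f = 2π·706 = 4436 rad/s.
Step 2 — Component impedances:
  R: Z = R = 33.6 Ω
  L: Z = jωL = j·4436·0.1 = 0 + j443.6 Ω
  C: Z = 1/(jωC) = -j/(ω·C) = 0 - j1.212e+05 Ω
Step 3 — Series combination: Z_total = R + L + C = 33.6 - j1.208e+05 Ω = 1.208e+05∠-90.0° Ω.
Step 4 — Source phasor: V = 13.7∠-127.8° V = -8.397 - j10.83 V.
Step 5 — Ohm's law: I = V / Z_total = (-8.397 - j10.83) / (33.6 - j1.208e+05) = 8.962e-05 - j6.956e-05 A.
Step 6 — Convert to polar: |I| = 0.0001135 A, ∠I = -37.8°.

I = 0.0001135∠-37.8° A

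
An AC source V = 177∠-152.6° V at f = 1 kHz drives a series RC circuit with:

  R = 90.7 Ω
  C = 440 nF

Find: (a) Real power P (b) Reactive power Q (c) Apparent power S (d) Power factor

Step 1 — Angular frequency: ω = 2π·f = 2π·1000 = 6283 rad/s.
Step 2 — Component impedances:
  R: Z = R = 90.7 Ω
  C: Z = 1/(jωC) = -j/(ω·C) = 0 - j361.7 Ω
Step 3 — Series combination: Z_total = R + C = 90.7 - j361.7 Ω = 372.9∠-75.9° Ω.
Step 4 — Source phasor: V = 177∠-152.6° V = -157.1 - j81.46 V.
Step 5 — Current: I = V / Z = 0.1094 - j0.4619 A = 0.4746∠-76.7° A.
Step 6 — Complex power: S = V·I* = 20.43 - j81.49 VA.
Step 7 — Real power: P = Re(S) = 20.43 W.
Step 8 — Reactive power: Q = Im(S) = -81.49 VAR.
Step 9 — Apparent power: |S| = 84.01 VA.
Step 10 — Power factor: PF = P/|S| = 0.2432 (leading).

(a) P = 20.43 W  (b) Q = -81.49 VAR  (c) S = 84.01 VA  (d) PF = 0.2432 (leading)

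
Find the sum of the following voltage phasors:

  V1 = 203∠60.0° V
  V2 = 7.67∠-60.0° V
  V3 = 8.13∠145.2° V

Step 1 — Convert each phasor to rectangular form:
  V1 = 203·(cos(60.0°) + j·sin(60.0°)) = 101.5 + j175.8 V
  V2 = 7.67·(cos(-60.0°) + j·sin(-60.0°)) = 3.835 - j6.642 V
  V3 = 8.13·(cos(145.2°) + j·sin(145.2°)) = -6.676 + j4.64 V
Step 2 — Sum components: V_total = 98.66 + j173.8 V.
Step 3 — Convert to polar: |V_total| = 199.9 V, ∠V_total = 60.4°.

V_total = 199.9∠60.4° V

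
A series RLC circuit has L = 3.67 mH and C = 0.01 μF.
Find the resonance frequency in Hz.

Step 1 — Resonance condition Im(Z)=0 gives ω₀ = 1/√(LC).
Step 2 — ω₀ = 1/√(0.00367·1e-08) = 1.651e+05 rad/s.
Step 3 — f₀ = ω₀/(2π) = 2.627e+04 Hz.

f₀ = 2.627e+04 Hz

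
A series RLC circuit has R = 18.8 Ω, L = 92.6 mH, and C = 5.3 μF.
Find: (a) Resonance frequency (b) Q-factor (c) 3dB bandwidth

Step 1 — Resonance condition Im(Z)=0 gives ω₀ = 1/√(LC).
Step 2 — ω₀ = 1/√(0.0926·5.3e-06) = 1427 rad/s.
Step 3 — f₀ = ω₀/(2π) = 227.2 Hz.
Step 4 — Series Q: Q = ω₀L/R = 1427·0.0926/18.8 = 7.031.
Step 5 — 3dB bandwidth: Δω = ω₀/Q = 203 rad/s; BW = Δω/(2π) = 32.31 Hz.

(a) f₀ = 227.2 Hz  (b) Q = 7.031  (c) BW = 32.31 Hz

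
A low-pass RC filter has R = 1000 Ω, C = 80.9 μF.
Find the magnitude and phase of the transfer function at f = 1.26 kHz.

Step 1 — Angular frequency: ω = 2π·1260 = 7917 rad/s.
Step 2 — Transfer function: H(jω) = 1/(1 + jωRC).
Step 3 — Denominator: 1 + jωRC = 1 + j·7917·1000·8.09e-05 = 1 + j640.5.
Step 4 — H = 2.438e-06 - j0.001561.
Step 5 — Magnitude: |H| = 0.001561 (-56.1 dB); phase: φ = -89.9°.

|H| = 0.001561 (-56.1 dB), φ = -89.9°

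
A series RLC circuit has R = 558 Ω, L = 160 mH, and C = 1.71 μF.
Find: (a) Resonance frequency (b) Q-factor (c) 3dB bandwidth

Step 1 — Resonance condition Im(Z)=0 gives ω₀ = 1/√(LC).
Step 2 — ω₀ = 1/√(0.16·1.71e-06) = 1912 rad/s.
Step 3 — f₀ = ω₀/(2π) = 304.3 Hz.
Step 4 — Series Q: Q = ω₀L/R = 1912·0.16/558 = 0.5482.
Step 5 — 3dB bandwidth: Δω = ω₀/Q = 3488 rad/s; BW = Δω/(2π) = 555.1 Hz.

(a) f₀ = 304.3 Hz  (b) Q = 0.5482  (c) BW = 555.1 Hz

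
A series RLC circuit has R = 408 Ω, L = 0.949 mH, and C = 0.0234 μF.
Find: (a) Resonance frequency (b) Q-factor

Step 1 — Resonance condition Im(Z)=0 gives ω₀ = 1/√(LC).
Step 2 — ω₀ = 1/√(0.000949·2.34e-08) = 2.122e+05 rad/s.
Step 3 — f₀ = ω₀/(2π) = 3.377e+04 Hz.
Step 4 — Series Q: Q = ω₀L/R = 2.122e+05·0.000949/408 = 0.4936.

(a) f₀ = 3.377e+04 Hz  (b) Q = 0.4936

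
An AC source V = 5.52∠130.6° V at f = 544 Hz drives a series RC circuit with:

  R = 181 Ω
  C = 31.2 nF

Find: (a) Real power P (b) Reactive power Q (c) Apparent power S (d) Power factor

Step 1 — Angular frequency: ω = 2π·f = 2π·544 = 3418 rad/s.
Step 2 — Component impedances:
  R: Z = R = 181 Ω
  C: Z = 1/(jωC) = -j/(ω·C) = 0 - j9377 Ω
Step 3 — Series combination: Z_total = R + C = 181 - j9377 Ω = 9379∠-88.9° Ω.
Step 4 — Source phasor: V = 5.52∠130.6° V = -3.592 + j4.191 V.
Step 5 — Current: I = V / Z = -0.0004542 - j0.0003743 A = 0.0005886∠-140.5° A.
Step 6 — Complex power: S = V·I* = 6.27e-05 - j0.003248 VA.
Step 7 — Real power: P = Re(S) = 6.27e-05 W.
Step 8 — Reactive power: Q = Im(S) = -0.003248 VAR.
Step 9 — Apparent power: |S| = 0.003249 VA.
Step 10 — Power factor: PF = P/|S| = 0.0193 (leading).

(a) P = 6.27e-05 W  (b) Q = -0.003248 VAR  (c) S = 0.003249 VA  (d) PF = 0.0193 (leading)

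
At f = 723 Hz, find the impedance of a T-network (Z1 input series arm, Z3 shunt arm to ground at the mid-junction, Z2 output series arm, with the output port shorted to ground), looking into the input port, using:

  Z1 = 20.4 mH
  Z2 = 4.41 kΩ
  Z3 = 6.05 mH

Step 1 — Angular frequency: ω = 2π·f = 2π·723 = 4543 rad/s.
Step 2 — Component impedances:
  Z1: Z = jωL = j·4543·0.0204 = 0 + j92.67 Ω
  Z2: Z = R = 4410 Ω
  Z3: Z = jωL = j·4543·0.00605 = 0 + j27.48 Ω
Step 3 — With the output port shorted to ground, the output series arm Z2 runs from the junction to ground; the shunt arm Z3 also runs from the junction to ground. They appear in parallel: Z3 || Z2 = 0.1713 + j27.48 Ω.
Step 4 — Series with input arm Z1: Z_in = Z1 + (Z3 || Z2) = 0.1713 + j120.2 Ω = 120.2∠89.9° Ω.

Z = 0.1713 + j120.2 Ω = 120.2∠89.9° Ω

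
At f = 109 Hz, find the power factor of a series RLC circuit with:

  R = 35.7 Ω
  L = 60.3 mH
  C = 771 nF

Step 1 — Angular frequency: ω = 2π·f = 2π·109 = 684.9 rad/s.
Step 2 — Component impedances:
  R: Z = R = 35.7 Ω
  L: Z = jωL = j·684.9·0.0603 = 0 + j41.3 Ω
  C: Z = 1/(jωC) = -j/(ω·C) = 0 - j1894 Ω
Step 3 — Series combination: Z_total = R + L + C = 35.7 - j1853 Ω = 1853∠-88.9° Ω.
Step 4 — Power factor: PF = cos(φ) = Re(Z)/|Z| = 35.7/1853 = 0.01927.
Step 5 — Type: Im(Z) = -1853 ⇒ leading (phase φ = -88.9°).

PF = 0.01927 (leading, φ = -88.9°)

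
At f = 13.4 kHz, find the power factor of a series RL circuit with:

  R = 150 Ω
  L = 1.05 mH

Step 1 — Angular frequency: ω = 2π·f = 2π·1.34e+04 = 8.419e+04 rad/s.
Step 2 — Component impedances:
  R: Z = R = 150 Ω
  L: Z = jωL = j·8.419e+04·0.00105 = 0 + j88.4 Ω
Step 3 — Series combination: Z_total = R + L = 150 + j88.4 Ω = 174.1∠30.5° Ω.
Step 4 — Power factor: PF = cos(φ) = Re(Z)/|Z| = 150/174.11 = 0.8615.
Step 5 — Type: Im(Z) = 88.4 ⇒ lagging (phase φ = 30.5°).

PF = 0.8615 (lagging, φ = 30.5°)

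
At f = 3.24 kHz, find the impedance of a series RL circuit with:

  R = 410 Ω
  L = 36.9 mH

Step 1 — Angular frequency: ω = 2π·f = 2π·3240 = 2.036e+04 rad/s.
Step 2 — Component impedances:
  R: Z = R = 410 Ω
  L: Z = jωL = j·2.036e+04·0.0369 = 0 + j751.2 Ω
Step 3 — Series combination: Z_total = R + L = 410 + j751.2 Ω = 855.8∠61.4° Ω.

Z = 410 + j751.2 Ω = 855.8∠61.4° Ω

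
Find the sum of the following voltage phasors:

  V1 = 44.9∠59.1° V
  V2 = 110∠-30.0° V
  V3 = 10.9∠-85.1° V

Step 1 — Convert each phasor to rectangular form:
  V1 = 44.9·(cos(59.1°) + j·sin(59.1°)) = 23.06 + j38.53 V
  V2 = 110·(cos(-30.0°) + j·sin(-30.0°)) = 95.26 - j55 V
  V3 = 10.9·(cos(-85.1°) + j·sin(-85.1°)) = 0.931 - j10.86 V
Step 2 — Sum components: V_total = 119.3 - j27.33 V.
Step 3 — Convert to polar: |V_total| = 122.3 V, ∠V_total = -12.9°.

V_total = 122.3∠-12.9° V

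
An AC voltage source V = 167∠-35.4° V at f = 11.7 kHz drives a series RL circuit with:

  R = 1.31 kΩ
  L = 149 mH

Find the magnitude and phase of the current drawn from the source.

Step 1 — Angular frequency: ω = 2π·f = 2π·1.17e+04 = 7.351e+04 rad/s.
Step 2 — Component impedances:
  R: Z = R = 1310 Ω
  L: Z = jωL = j·7.351e+04·0.149 = 0 + j1.095e+04 Ω
Step 3 — Series combination: Z_total = R + L = 1310 + j1.095e+04 Ω = 1.103e+04∠83.2° Ω.
Step 4 — Source phasor: V = 167∠-35.4° V = 136.1 - j96.74 V.
Step 5 — Ohm's law: I = V / Z_total = (136.1 - j96.74) / (1310 + j1.095e+04) = -0.007242 - j0.01329 A.
Step 6 — Convert to polar: |I| = 0.01514 A, ∠I = -118.6°.

I = 0.01514∠-118.6° A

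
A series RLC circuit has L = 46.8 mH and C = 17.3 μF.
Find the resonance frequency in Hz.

Step 1 — Resonance condition Im(Z)=0 gives ω₀ = 1/√(LC).
Step 2 — ω₀ = 1/√(0.0468·1.73e-05) = 1111 rad/s.
Step 3 — f₀ = ω₀/(2π) = 176.9 Hz.

f₀ = 176.9 Hz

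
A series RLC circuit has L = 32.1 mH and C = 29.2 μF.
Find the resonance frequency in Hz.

Step 1 — Resonance condition Im(Z)=0 gives ω₀ = 1/√(LC).
Step 2 — ω₀ = 1/√(0.0321·2.92e-05) = 1033 rad/s.
Step 3 — f₀ = ω₀/(2π) = 164.4 Hz.

f₀ = 164.4 Hz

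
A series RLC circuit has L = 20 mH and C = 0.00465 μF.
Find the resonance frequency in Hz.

Step 1 — Resonance condition Im(Z)=0 gives ω₀ = 1/√(LC).
Step 2 — ω₀ = 1/√(0.02·4.65e-09) = 1.037e+05 rad/s.
Step 3 — f₀ = ω₀/(2π) = 1.65e+04 Hz.

f₀ = 1.65e+04 Hz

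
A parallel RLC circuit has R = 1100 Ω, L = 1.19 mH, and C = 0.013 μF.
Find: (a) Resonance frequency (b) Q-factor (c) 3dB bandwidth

Step 1 — Resonance: ω₀ = 1/√(LC) = 1/√(0.00119·1.3e-08) = 2.542e+05 rad/s.
Step 2 — f₀ = ω₀/(2π) = 4.046e+04 Hz.
Step 3 — Parallel Q: Q = R/(ω₀L) = 1100/(2.542e+05·0.00119) = 3.636.
Step 4 — Bandwidth: Δω = ω₀/Q = 6.993e+04 rad/s; BW = Δω/(2π) = 1.113e+04 Hz.

(a) f₀ = 4.046e+04 Hz  (b) Q = 3.636  (c) BW = 1.113e+04 Hz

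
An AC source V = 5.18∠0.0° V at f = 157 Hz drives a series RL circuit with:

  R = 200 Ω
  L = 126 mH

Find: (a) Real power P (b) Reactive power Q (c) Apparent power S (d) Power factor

Step 1 — Angular frequency: ω = 2π·f = 2π·157 = 986.5 rad/s.
Step 2 — Component impedances:
  R: Z = R = 200 Ω
  L: Z = jωL = j·986.5·0.126 = 0 + j124.3 Ω
Step 3 — Series combination: Z_total = R + L = 200 + j124.3 Ω = 235.5∠31.9° Ω.
Step 4 — Source phasor: V = 5.18∠0.0° V = 5.18 V.
Step 5 — Current: I = V / Z = 0.01868 - j0.01161 A = 0.022∠-31.9° A.
Step 6 — Complex power: S = V·I* = 0.09678 + j0.06015 VA.
Step 7 — Real power: P = Re(S) = 0.09678 W.
Step 8 — Reactive power: Q = Im(S) = 0.06015 VAR.
Step 9 — Apparent power: |S| = 0.1139 VA.
Step 10 — Power factor: PF = P/|S| = 0.8493 (lagging).

(a) P = 0.09678 W  (b) Q = 0.06015 VAR  (c) S = 0.1139 VA  (d) PF = 0.8493 (lagging)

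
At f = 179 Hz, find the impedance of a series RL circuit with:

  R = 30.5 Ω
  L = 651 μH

Step 1 — Angular frequency: ω = 2π·f = 2π·179 = 1125 rad/s.
Step 2 — Component impedances:
  R: Z = R = 30.5 Ω
  L: Z = jωL = j·1125·0.000651 = 0 + j0.7322 Ω
Step 3 — Series combination: Z_total = R + L = 30.5 + j0.7322 Ω = 30.51∠1.4° Ω.

Z = 30.5 + j0.7322 Ω = 30.51∠1.4° Ω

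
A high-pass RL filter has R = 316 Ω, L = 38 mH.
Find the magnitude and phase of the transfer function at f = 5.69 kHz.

Step 1 — Angular frequency: ω = 2π·5690 = 3.575e+04 rad/s.
Step 2 — Transfer function: H(jω) = jωL/(R + jωL).
Step 3 — Numerator jωL = j·1359; denominator R + jωL = 316 + j1359.
Step 4 — H = 0.9487 + j0.2207.
Step 5 — Magnitude: |H| = 0.974 (-0.2 dB); phase: φ = 13.1°.

|H| = 0.974 (-0.2 dB), φ = 13.1°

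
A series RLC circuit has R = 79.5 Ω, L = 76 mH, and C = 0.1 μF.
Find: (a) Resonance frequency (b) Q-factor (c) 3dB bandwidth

Step 1 — Resonance: ω₀ = 1/√(LC) = 1/√(0.076·1e-07) = 1.147e+04 rad/s.
Step 2 — f₀ = ω₀/(2π) = 1826 Hz.
Step 3 — Series Q: Q = ω₀L/R = 1.147e+04·0.076/79.5 = 10.97.
Step 4 — Bandwidth: Δω = ω₀/Q = 1046 rad/s; BW = Δω/(2π) = 166.5 Hz.

(a) f₀ = 1826 Hz  (b) Q = 10.97  (c) BW = 166.5 Hz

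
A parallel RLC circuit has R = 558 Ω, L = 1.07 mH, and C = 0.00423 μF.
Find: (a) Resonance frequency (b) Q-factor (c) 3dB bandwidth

Step 1 — Resonance: ω₀ = 1/√(LC) = 1/√(0.00107·4.23e-09) = 4.7e+05 rad/s.
Step 2 — f₀ = ω₀/(2π) = 7.481e+04 Hz.
Step 3 — Parallel Q: Q = R/(ω₀L) = 558/(4.7e+05·0.00107) = 1.109.
Step 4 — Bandwidth: Δω = ω₀/Q = 4.237e+05 rad/s; BW = Δω/(2π) = 6.743e+04 Hz.

(a) f₀ = 7.481e+04 Hz  (b) Q = 1.109  (c) BW = 6.743e+04 Hz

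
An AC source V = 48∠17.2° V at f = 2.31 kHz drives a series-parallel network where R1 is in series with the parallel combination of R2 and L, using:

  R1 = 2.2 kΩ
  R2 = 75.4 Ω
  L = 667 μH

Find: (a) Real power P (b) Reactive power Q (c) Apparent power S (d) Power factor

Step 1 — Angular frequency: ω = 2π·f = 2π·2310 = 1.451e+04 rad/s.
Step 2 — Component impedances:
  R1: Z = R = 2200 Ω
  R2: Z = R = 75.4 Ω
  L: Z = jωL = j·1.451e+04·0.000667 = 0 + j9.681 Ω
Step 3 — Parallel branch: R2 || L = 1/(1/R2 + 1/L) = 1.223 + j9.524 Ω.
Step 4 — Series with R1: Z_total = R1 + (R2 || L) = 2201 + j9.524 Ω = 2201∠0.2° Ω.
Step 5 — Source phasor: V = 48∠17.2° V = 45.85 + j14.19 V.
Step 6 — Current: I = V / Z = 0.02086 + j0.006358 A = 0.02181∠17.0° A.
Step 7 — Complex power: S = V·I* = 1.047 + j0.004529 VA.
Step 8 — Real power: P = Re(S) = 1.047 W.
Step 9 — Reactive power: Q = Im(S) = 0.004529 VAR.
Step 10 — Apparent power: |S| = 1.047 VA.
Step 11 — Power factor: PF = P/|S| = 1 (lagging).

(a) P = 1.047 W  (b) Q = 0.004529 VAR  (c) S = 1.047 VA  (d) PF = 1 (lagging)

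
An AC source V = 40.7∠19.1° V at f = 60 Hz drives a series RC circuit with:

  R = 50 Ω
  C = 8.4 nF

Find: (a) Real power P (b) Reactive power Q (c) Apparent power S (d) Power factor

Step 1 — Angular frequency: ω = 2π·f = 2π·60 = 377 rad/s.
Step 2 — Component impedances:
  R: Z = R = 50 Ω
  C: Z = 1/(jωC) = -j/(ω·C) = 0 - j3.158e+05 Ω
Step 3 — Series combination: Z_total = R + C = 50 - j3.158e+05 Ω = 3.158e+05∠-90.0° Ω.
Step 4 — Source phasor: V = 40.7∠19.1° V = 38.46 + j13.32 V.
Step 5 — Current: I = V / Z = -4.215e-05 + j0.0001218 A = 0.0001289∠109.1° A.
Step 6 — Complex power: S = V·I* = 8.306e-07 - j0.005246 VA.
Step 7 — Real power: P = Re(S) = 8.306e-07 W.
Step 8 — Reactive power: Q = Im(S) = -0.005246 VAR.
Step 9 — Apparent power: |S| = 0.005246 VA.
Step 10 — Power factor: PF = P/|S| = 0.0001583 (leading).

(a) P = 8.306e-07 W  (b) Q = -0.005246 VAR  (c) S = 0.005246 VA  (d) PF = 0.0001583 (leading)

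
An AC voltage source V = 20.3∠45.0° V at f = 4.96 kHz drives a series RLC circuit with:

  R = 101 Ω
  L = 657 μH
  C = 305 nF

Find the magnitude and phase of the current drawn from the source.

Step 1 — Angular frequency: ω = 2π·f = 2π·4960 = 3.116e+04 rad/s.
Step 2 — Component impedances:
  R: Z = R = 101 Ω
  L: Z = jωL = j·3.116e+04·0.000657 = 0 + j20.48 Ω
  C: Z = 1/(jωC) = -j/(ω·C) = 0 - j105.2 Ω
Step 3 — Series combination: Z_total = R + L + C = 101 - j84.73 Ω = 131.8∠-40.0° Ω.
Step 4 — Source phasor: V = 20.3∠45.0° V = 14.35 + j14.35 V.
Step 5 — Ohm's law: I = V / Z_total = (14.35 + j14.35) / (101 - j84.73) = 0.01344 + j0.1534 A.
Step 6 — Convert to polar: |I| = 0.154 A, ∠I = 85.0°.

I = 0.154∠85.0° A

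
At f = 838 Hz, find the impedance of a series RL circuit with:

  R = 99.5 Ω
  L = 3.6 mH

Step 1 — Angular frequency: ω = 2π·f = 2π·838 = 5265 rad/s.
Step 2 — Component impedances:
  R: Z = R = 99.5 Ω
  L: Z = jωL = j·5265·0.0036 = 0 + j18.96 Ω
Step 3 — Series combination: Z_total = R + L = 99.5 + j18.96 Ω = 101.3∠10.8° Ω.

Z = 99.5 + j18.96 Ω = 101.3∠10.8° Ω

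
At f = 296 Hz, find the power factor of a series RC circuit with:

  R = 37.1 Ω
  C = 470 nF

Step 1 — Angular frequency: ω = 2π·f = 2π·296 = 1860 rad/s.
Step 2 — Component impedances:
  R: Z = R = 37.1 Ω
  C: Z = 1/(jωC) = -j/(ω·C) = 0 - j1144 Ω
Step 3 — Series combination: Z_total = R + C = 37.1 - j1144 Ω = 1145∠-88.1° Ω.
Step 4 — Power factor: PF = cos(φ) = Re(Z)/|Z| = 37.1/1144.6 = 0.03241.
Step 5 — Type: Im(Z) = -1144 ⇒ leading (phase φ = -88.1°).

PF = 0.03241 (leading, φ = -88.1°)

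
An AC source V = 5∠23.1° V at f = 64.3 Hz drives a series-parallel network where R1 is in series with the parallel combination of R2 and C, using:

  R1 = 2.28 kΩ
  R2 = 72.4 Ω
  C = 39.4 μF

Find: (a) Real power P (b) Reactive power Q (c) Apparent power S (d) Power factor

Step 1 — Angular frequency: ω = 2π·f = 2π·64.3 = 404 rad/s.
Step 2 — Component impedances:
  R1: Z = R = 2280 Ω
  R2: Z = R = 72.4 Ω
  C: Z = 1/(jωC) = -j/(ω·C) = 0 - j62.82 Ω
Step 3 — Parallel branch: R2 || C = 1/(1/R2 + 1/C) = 31.1 - j35.84 Ω.
Step 4 — Series with R1: Z_total = R1 + (R2 || C) = 2311 - j35.84 Ω = 2311∠-0.9° Ω.
Step 5 — Source phasor: V = 5∠23.1° V = 4.599 + j1.962 V.
Step 6 — Current: I = V / Z = 0.001976 + j0.0008795 A = 0.002163∠24.0° A.
Step 7 — Complex power: S = V·I* = 0.01081 - j0.0001677 VA.
Step 8 — Real power: P = Re(S) = 0.01081 W.
Step 9 — Reactive power: Q = Im(S) = -0.0001677 VAR.
Step 10 — Apparent power: |S| = 0.01082 VA.
Step 11 — Power factor: PF = P/|S| = 0.9999 (leading).

(a) P = 0.01081 W  (b) Q = -0.0001677 VAR  (c) S = 0.01082 VA  (d) PF = 0.9999 (leading)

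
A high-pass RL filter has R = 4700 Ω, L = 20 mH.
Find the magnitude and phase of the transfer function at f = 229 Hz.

Step 1 — Angular frequency: ω = 2π·229 = 1439 rad/s.
Step 2 — Transfer function: H(jω) = jωL/(R + jωL).
Step 3 — Numerator jωL = j·28.78; denominator R + jωL = 4700 + j28.78.
Step 4 — H = 3.749e-05 + j0.006123.
Step 5 — Magnitude: |H| = 0.006123 (-44.3 dB); phase: φ = 89.6°.

|H| = 0.006123 (-44.3 dB), φ = 89.6°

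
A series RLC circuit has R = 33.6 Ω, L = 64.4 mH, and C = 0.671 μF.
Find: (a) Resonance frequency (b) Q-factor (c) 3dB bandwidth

Step 1 — Resonance condition Im(Z)=0 gives ω₀ = 1/√(LC).
Step 2 — ω₀ = 1/√(0.0644·6.71e-07) = 4811 rad/s.
Step 3 — f₀ = ω₀/(2π) = 765.6 Hz.
Step 4 — Series Q: Q = ω₀L/R = 4811·0.0644/33.6 = 9.22.
Step 5 — 3dB bandwidth: Δω = ω₀/Q = 521.7 rad/s; BW = Δω/(2π) = 83.04 Hz.

(a) f₀ = 765.6 Hz  (b) Q = 9.22  (c) BW = 83.04 Hz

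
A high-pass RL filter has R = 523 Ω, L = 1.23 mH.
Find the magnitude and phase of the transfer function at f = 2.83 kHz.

Step 1 — Angular frequency: ω = 2π·2830 = 1.778e+04 rad/s.
Step 2 — Transfer function: H(jω) = jωL/(R + jωL).
Step 3 — Numerator jωL = j·21.87; denominator R + jωL = 523 + j21.87.
Step 4 — H = 0.001746 + j0.04175.
Step 5 — Magnitude: |H| = 0.04178 (-27.6 dB); phase: φ = 87.6°.

|H| = 0.04178 (-27.6 dB), φ = 87.6°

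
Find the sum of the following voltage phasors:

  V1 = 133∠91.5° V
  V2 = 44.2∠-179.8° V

Step 1 — Convert each phasor to rectangular form:
  V1 = 133·(cos(91.5°) + j·sin(91.5°)) = -3.482 + j133 V
  V2 = 44.2·(cos(-179.8°) + j·sin(-179.8°)) = -44.2 - j0.1543 V
Step 2 — Sum components: V_total = -47.68 + j132.8 V.
Step 3 — Convert to polar: |V_total| = 141.1 V, ∠V_total = 109.8°.

V_total = 141.1∠109.8° V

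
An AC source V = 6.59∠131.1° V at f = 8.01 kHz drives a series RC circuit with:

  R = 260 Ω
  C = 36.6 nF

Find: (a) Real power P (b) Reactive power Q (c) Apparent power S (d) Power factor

Step 1 — Angular frequency: ω = 2π·f = 2π·8010 = 5.033e+04 rad/s.
Step 2 — Component impedances:
  R: Z = R = 260 Ω
  C: Z = 1/(jωC) = -j/(ω·C) = 0 - j542.9 Ω
Step 3 — Series combination: Z_total = R + C = 260 - j542.9 Ω = 601.9∠-64.4° Ω.
Step 4 — Source phasor: V = 6.59∠131.1° V = -4.332 + j4.966 V.
Step 5 — Current: I = V / Z = -0.01055 - j0.002927 A = 0.01095∠-164.5° A.
Step 6 — Complex power: S = V·I* = 0.03116 - j0.06507 VA.
Step 7 — Real power: P = Re(S) = 0.03116 W.
Step 8 — Reactive power: Q = Im(S) = -0.06507 VAR.
Step 9 — Apparent power: |S| = 0.07215 VA.
Step 10 — Power factor: PF = P/|S| = 0.4319 (leading).

(a) P = 0.03116 W  (b) Q = -0.06507 VAR  (c) S = 0.07215 VA  (d) PF = 0.4319 (leading)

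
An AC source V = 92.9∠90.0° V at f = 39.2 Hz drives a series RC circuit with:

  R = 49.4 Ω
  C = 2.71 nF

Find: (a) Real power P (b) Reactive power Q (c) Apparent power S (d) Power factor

Step 1 — Angular frequency: ω = 2π·f = 2π·39.2 = 246.3 rad/s.
Step 2 — Component impedances:
  R: Z = R = 49.4 Ω
  C: Z = 1/(jωC) = -j/(ω·C) = 0 - j1.498e+06 Ω
Step 3 — Series combination: Z_total = R + C = 49.4 - j1.498e+06 Ω = 1.498e+06∠-90.0° Ω.
Step 4 — Source phasor: V = 92.9∠90.0° V = 0 + j92.9 V.
Step 5 — Current: I = V / Z = -6.201e-05 + j2.045e-09 A = 6.201e-05∠180.0° A.
Step 6 — Complex power: S = V·I* = 1.899e-07 - j0.005761 VA.
Step 7 — Real power: P = Re(S) = 1.899e-07 W.
Step 8 — Reactive power: Q = Im(S) = -0.005761 VAR.
Step 9 — Apparent power: |S| = 0.005761 VA.
Step 10 — Power factor: PF = P/|S| = 3.297e-05 (leading).

(a) P = 1.899e-07 W  (b) Q = -0.005761 VAR  (c) S = 0.005761 VA  (d) PF = 3.297e-05 (leading)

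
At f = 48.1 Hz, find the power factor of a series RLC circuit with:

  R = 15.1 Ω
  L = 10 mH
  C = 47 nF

Step 1 — Angular frequency: ω = 2π·f = 2π·48.1 = 302.2 rad/s.
Step 2 — Component impedances:
  R: Z = R = 15.1 Ω
  L: Z = jωL = j·302.2·0.01 = 0 + j3.022 Ω
  C: Z = 1/(jωC) = -j/(ω·C) = 0 - j7.04e+04 Ω
Step 3 — Series combination: Z_total = R + L + C = 15.1 - j7.04e+04 Ω = 7.04e+04∠-90.0° Ω.
Step 4 — Power factor: PF = cos(φ) = Re(Z)/|Z| = 15.1/7.04e+04 = 0.0002145.
Step 5 — Type: Im(Z) = -7.04e+04 ⇒ leading (phase φ = -90.0°).

PF = 0.0002145 (leading, φ = -90.0°)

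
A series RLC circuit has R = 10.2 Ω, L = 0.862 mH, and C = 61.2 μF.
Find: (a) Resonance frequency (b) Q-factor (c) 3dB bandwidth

Step 1 — Resonance: ω₀ = 1/√(LC) = 1/√(0.000862·6.12e-05) = 4354 rad/s.
Step 2 — f₀ = ω₀/(2π) = 692.9 Hz.
Step 3 — Series Q: Q = ω₀L/R = 4354·0.000862/10.2 = 0.3679.
Step 4 — Bandwidth: Δω = ω₀/Q = 1.183e+04 rad/s; BW = Δω/(2π) = 1883 Hz.

(a) f₀ = 692.9 Hz  (b) Q = 0.3679  (c) BW = 1883 Hz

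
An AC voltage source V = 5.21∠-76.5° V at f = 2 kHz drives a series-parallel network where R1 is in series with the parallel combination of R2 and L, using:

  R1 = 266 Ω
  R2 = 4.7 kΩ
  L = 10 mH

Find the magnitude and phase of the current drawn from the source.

Step 1 — Angular frequency: ω = 2π·f = 2π·2000 = 1.257e+04 rad/s.
Step 2 — Component impedances:
  R1: Z = R = 266 Ω
  R2: Z = R = 4700 Ω
  L: Z = jωL = j·1.257e+04·0.01 = 0 + j125.7 Ω
Step 3 — Parallel branch: R2 || L = 1/(1/R2 + 1/L) = 3.357 + j125.6 Ω.
Step 4 — Series with R1: Z_total = R1 + (R2 || L) = 269.4 + j125.6 Ω = 297.2∠25.0° Ω.
Step 5 — Source phasor: V = 5.21∠-76.5° V = 1.216 - j5.066 V.
Step 6 — Ohm's law: I = V / Z_total = (1.216 - j5.066) / (269.4 + j125.6) = -0.003494 - j0.01718 A.
Step 7 — Convert to polar: |I| = 0.01753 A, ∠I = -101.5°.

I = 0.01753∠-101.5° A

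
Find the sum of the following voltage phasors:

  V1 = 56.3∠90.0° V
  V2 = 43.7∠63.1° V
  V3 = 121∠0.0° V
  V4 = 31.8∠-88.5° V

Step 1 — Convert each phasor to rectangular form:
  V1 = 56.3·(cos(90.0°) + j·sin(90.0°)) = 0 + j56.3 V
  V2 = 43.7·(cos(63.1°) + j·sin(63.1°)) = 19.77 + j38.97 V
  V3 = 121·(cos(0.0°) + j·sin(0.0°)) = 121 V
  V4 = 31.8·(cos(-88.5°) + j·sin(-88.5°)) = 0.8324 - j31.79 V
Step 2 — Sum components: V_total = 141.6 + j63.48 V.
Step 3 — Convert to polar: |V_total| = 155.2 V, ∠V_total = 24.1°.

V_total = 155.2∠24.1° V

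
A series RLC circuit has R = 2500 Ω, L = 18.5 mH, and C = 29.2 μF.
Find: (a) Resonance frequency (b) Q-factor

Step 1 — Resonance condition Im(Z)=0 gives ω₀ = 1/√(LC).
Step 2 — ω₀ = 1/√(0.0185·2.92e-05) = 1361 rad/s.
Step 3 — f₀ = ω₀/(2π) = 216.5 Hz.
Step 4 — Series Q: Q = ω₀L/R = 1361·0.0185/2500 = 0.01007.

(a) f₀ = 216.5 Hz  (b) Q = 0.01007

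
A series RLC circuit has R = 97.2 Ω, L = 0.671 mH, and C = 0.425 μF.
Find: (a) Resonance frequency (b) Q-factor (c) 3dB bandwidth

Step 1 — Resonance condition Im(Z)=0 gives ω₀ = 1/√(LC).
Step 2 — ω₀ = 1/√(0.000671·4.25e-07) = 5.922e+04 rad/s.
Step 3 — f₀ = ω₀/(2π) = 9425 Hz.
Step 4 — Series Q: Q = ω₀L/R = 5.922e+04·0.000671/97.2 = 0.4088.
Step 5 — 3dB bandwidth: Δω = ω₀/Q = 1.449e+05 rad/s; BW = Δω/(2π) = 2.305e+04 Hz.

(a) f₀ = 9425 Hz  (b) Q = 0.4088  (c) BW = 2.305e+04 Hz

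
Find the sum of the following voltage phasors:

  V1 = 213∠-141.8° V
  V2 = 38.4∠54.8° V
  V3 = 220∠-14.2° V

Step 1 — Convert each phasor to rectangular form:
  V1 = 213·(cos(-141.8°) + j·sin(-141.8°)) = -167.4 - j131.7 V
  V2 = 38.4·(cos(54.8°) + j·sin(54.8°)) = 22.14 + j31.38 V
  V3 = 220·(cos(-14.2°) + j·sin(-14.2°)) = 213.3 - j53.97 V
Step 2 — Sum components: V_total = 68.03 - j154.3 V.
Step 3 — Convert to polar: |V_total| = 168.6 V, ∠V_total = -66.2°.

V_total = 168.6∠-66.2° V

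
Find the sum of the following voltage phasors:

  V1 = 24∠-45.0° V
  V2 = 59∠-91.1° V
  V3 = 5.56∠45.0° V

Step 1 — Convert each phasor to rectangular form:
  V1 = 24·(cos(-45.0°) + j·sin(-45.0°)) = 16.97 - j16.97 V
  V2 = 59·(cos(-91.1°) + j·sin(-91.1°)) = -1.133 - j58.99 V
  V3 = 5.56·(cos(45.0°) + j·sin(45.0°)) = 3.932 + j3.932 V
Step 2 — Sum components: V_total = 19.77 - j72.03 V.
Step 3 — Convert to polar: |V_total| = 74.69 V, ∠V_total = -74.7°.

V_total = 74.69∠-74.7° V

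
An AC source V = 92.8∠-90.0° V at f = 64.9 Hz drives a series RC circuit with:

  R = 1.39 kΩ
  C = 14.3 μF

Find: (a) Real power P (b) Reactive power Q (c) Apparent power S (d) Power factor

Step 1 — Angular frequency: ω = 2π·f = 2π·64.9 = 407.8 rad/s.
Step 2 — Component impedances:
  R: Z = R = 1390 Ω
  C: Z = 1/(jωC) = -j/(ω·C) = 0 - j171.5 Ω
Step 3 — Series combination: Z_total = R + C = 1390 - j171.5 Ω = 1401∠-7.0° Ω.
Step 4 — Source phasor: V = 92.8∠-90.0° V = 0 - j92.8 V.
Step 5 — Current: I = V / Z = 0.008113 - j0.06576 A = 0.06626∠-83.0° A.
Step 6 — Complex power: S = V·I* = 6.103 - j0.7529 VA.
Step 7 — Real power: P = Re(S) = 6.103 W.
Step 8 — Reactive power: Q = Im(S) = -0.7529 VAR.
Step 9 — Apparent power: |S| = 6.149 VA.
Step 10 — Power factor: PF = P/|S| = 0.9925 (leading).

(a) P = 6.103 W  (b) Q = -0.7529 VAR  (c) S = 6.149 VA  (d) PF = 0.9925 (leading)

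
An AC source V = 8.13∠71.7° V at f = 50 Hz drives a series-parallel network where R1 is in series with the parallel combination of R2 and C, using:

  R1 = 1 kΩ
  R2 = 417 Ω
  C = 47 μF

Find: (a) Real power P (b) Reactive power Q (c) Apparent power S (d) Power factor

Step 1 — Angular frequency: ω = 2π·f = 2π·50 = 314.2 rad/s.
Step 2 — Component impedances:
  R1: Z = R = 1000 Ω
  R2: Z = R = 417 Ω
  C: Z = 1/(jωC) = -j/(ω·C) = 0 - j67.73 Ω
Step 3 — Parallel branch: R2 || C = 1/(1/R2 + 1/C) = 10.72 - j65.98 Ω.
Step 4 — Series with R1: Z_total = R1 + (R2 || C) = 1011 - j65.98 Ω = 1013∠-3.7° Ω.
Step 5 — Source phasor: V = 8.13∠71.7° V = 2.553 + j7.719 V.
Step 6 — Current: I = V / Z = 0.002019 + j0.007769 A = 0.008027∠75.4° A.
Step 7 — Complex power: S = V·I* = 0.06512 - j0.004251 VA.
Step 8 — Real power: P = Re(S) = 0.06512 W.
Step 9 — Reactive power: Q = Im(S) = -0.004251 VAR.
Step 10 — Apparent power: |S| = 0.06526 VA.
Step 11 — Power factor: PF = P/|S| = 0.9979 (leading).

(a) P = 0.06512 W  (b) Q = -0.004251 VAR  (c) S = 0.06526 VA  (d) PF = 0.9979 (leading)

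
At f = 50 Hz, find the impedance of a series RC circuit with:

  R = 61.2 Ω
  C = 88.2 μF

Step 1 — Angular frequency: ω = 2π·f = 2π·50 = 314.2 rad/s.
Step 2 — Component impedances:
  R: Z = R = 61.2 Ω
  C: Z = 1/(jωC) = -j/(ω·C) = 0 - j36.09 Ω
Step 3 — Series combination: Z_total = R + C = 61.2 - j36.09 Ω = 71.05∠-30.5° Ω.

Z = 61.2 - j36.09 Ω = 71.05∠-30.5° Ω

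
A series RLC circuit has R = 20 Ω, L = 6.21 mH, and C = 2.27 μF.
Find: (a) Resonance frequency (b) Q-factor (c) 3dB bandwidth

Step 1 — Resonance: ω₀ = 1/√(LC) = 1/√(0.00621·2.27e-06) = 8423 rad/s.
Step 2 — f₀ = ω₀/(2π) = 1340 Hz.
Step 3 — Series Q: Q = ω₀L/R = 8423·0.00621/20 = 2.615.
Step 4 — Bandwidth: Δω = ω₀/Q = 3221 rad/s; BW = Δω/(2π) = 512.6 Hz.

(a) f₀ = 1340 Hz  (b) Q = 2.615  (c) BW = 512.6 Hz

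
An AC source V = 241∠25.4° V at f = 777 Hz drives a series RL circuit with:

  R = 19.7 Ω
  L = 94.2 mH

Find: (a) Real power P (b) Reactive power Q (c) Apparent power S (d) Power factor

Step 1 — Angular frequency: ω = 2π·f = 2π·777 = 4882 rad/s.
Step 2 — Component impedances:
  R: Z = R = 19.7 Ω
  L: Z = jωL = j·4882·0.0942 = 0 + j459.9 Ω
Step 3 — Series combination: Z_total = R + L = 19.7 + j459.9 Ω = 460.3∠87.5° Ω.
Step 4 — Source phasor: V = 241∠25.4° V = 217.7 + j103.4 V.
Step 5 — Current: I = V / Z = 0.2446 - j0.4629 A = 0.5236∠-62.1° A.
Step 6 — Complex power: S = V·I* = 5.4 + j126.1 VA.
Step 7 — Real power: P = Re(S) = 5.4 W.
Step 8 — Reactive power: Q = Im(S) = 126.1 VAR.
Step 9 — Apparent power: |S| = 126.2 VA.
Step 10 — Power factor: PF = P/|S| = 0.0428 (lagging).

(a) P = 5.4 W  (b) Q = 126.1 VAR  (c) S = 126.2 VA  (d) PF = 0.0428 (lagging)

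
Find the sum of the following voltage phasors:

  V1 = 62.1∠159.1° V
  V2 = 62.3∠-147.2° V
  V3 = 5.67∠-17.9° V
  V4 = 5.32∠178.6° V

Step 1 — Convert each phasor to rectangular form:
  V1 = 62.1·(cos(159.1°) + j·sin(159.1°)) = -58.01 + j22.15 V
  V2 = 62.3·(cos(-147.2°) + j·sin(-147.2°)) = -52.37 - j33.75 V
  V3 = 5.67·(cos(-17.9°) + j·sin(-17.9°)) = 5.396 - j1.743 V
  V4 = 5.32·(cos(178.6°) + j·sin(178.6°)) = -5.318 + j0.13 V
Step 2 — Sum components: V_total = -110.3 - j13.21 V.
Step 3 — Convert to polar: |V_total| = 111.1 V, ∠V_total = -173.2°.

V_total = 111.1∠-173.2° V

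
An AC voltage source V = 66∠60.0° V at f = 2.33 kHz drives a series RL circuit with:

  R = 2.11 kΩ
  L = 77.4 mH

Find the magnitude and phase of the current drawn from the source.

Step 1 — Angular frequency: ω = 2π·f = 2π·2330 = 1.464e+04 rad/s.
Step 2 — Component impedances:
  R: Z = R = 2110 Ω
  L: Z = jωL = j·1.464e+04·0.0774 = 0 + j1133 Ω
Step 3 — Series combination: Z_total = R + L = 2110 + j1133 Ω = 2395∠28.2° Ω.
Step 4 — Source phasor: V = 66∠60.0° V = 33 + j57.16 V.
Step 5 — Ohm's law: I = V / Z_total = (33 + j57.16) / (2110 + j1133) = 0.02343 + j0.01451 A.
Step 6 — Convert to polar: |I| = 0.02756 A, ∠I = 31.8°.

I = 0.02756∠31.8° A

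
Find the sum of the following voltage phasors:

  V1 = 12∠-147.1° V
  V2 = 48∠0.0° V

Step 1 — Convert each phasor to rectangular form:
  V1 = 12·(cos(-147.1°) + j·sin(-147.1°)) = -10.08 - j6.518 V
  V2 = 48·(cos(0.0°) + j·sin(0.0°)) = 48 V
Step 2 — Sum components: V_total = 37.92 - j6.518 V.
Step 3 — Convert to polar: |V_total| = 38.48 V, ∠V_total = -9.8°.

V_total = 38.48∠-9.8° V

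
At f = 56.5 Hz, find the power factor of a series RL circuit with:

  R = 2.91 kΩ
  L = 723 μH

Step 1 — Angular frequency: ω = 2π·f = 2π·56.5 = 355 rad/s.
Step 2 — Component impedances:
  R: Z = R = 2910 Ω
  L: Z = jωL = j·355·0.000723 = 0 + j0.2567 Ω
Step 3 — Series combination: Z_total = R + L = 2910 + j0.2567 Ω = 2910∠0.0° Ω.
Step 4 — Power factor: PF = cos(φ) = Re(Z)/|Z| = 2910/2910 = 1.
Step 5 — Type: Im(Z) = 0.2567 ⇒ lagging (phase φ = 0.0°).

PF = 1 (lagging, φ = 0.0°)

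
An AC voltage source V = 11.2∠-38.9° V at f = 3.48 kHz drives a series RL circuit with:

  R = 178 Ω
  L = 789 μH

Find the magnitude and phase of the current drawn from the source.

Step 1 — Angular frequency: ω = 2π·f = 2π·3480 = 2.187e+04 rad/s.
Step 2 — Component impedances:
  R: Z = R = 178 Ω
  L: Z = jωL = j·2.187e+04·0.000789 = 0 + j17.25 Ω
Step 3 — Series combination: Z_total = R + L = 178 + j17.25 Ω = 178.8∠5.5° Ω.
Step 4 — Source phasor: V = 11.2∠-38.9° V = 8.716 - j7.033 V.
Step 5 — Ohm's law: I = V / Z_total = (8.716 - j7.033) / (178 + j17.25) = 0.04472 - j0.04385 A.
Step 6 — Convert to polar: |I| = 0.06263 A, ∠I = -44.4°.

I = 0.06263∠-44.4° A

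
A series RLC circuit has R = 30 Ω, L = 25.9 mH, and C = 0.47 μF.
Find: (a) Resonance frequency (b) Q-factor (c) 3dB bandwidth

Step 1 — Resonance: ω₀ = 1/√(LC) = 1/√(0.0259·4.7e-07) = 9064 rad/s.
Step 2 — f₀ = ω₀/(2π) = 1443 Hz.
Step 3 — Series Q: Q = ω₀L/R = 9064·0.0259/30 = 7.825.
Step 4 — Bandwidth: Δω = ω₀/Q = 1158 rad/s; BW = Δω/(2π) = 184.3 Hz.

(a) f₀ = 1443 Hz  (b) Q = 7.825  (c) BW = 184.3 Hz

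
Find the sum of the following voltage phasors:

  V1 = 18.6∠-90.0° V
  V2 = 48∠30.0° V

Step 1 — Convert each phasor to rectangular form:
  V1 = 18.6·(cos(-90.0°) + j·sin(-90.0°)) = 0 - j18.6 V
  V2 = 48·(cos(30.0°) + j·sin(30.0°)) = 41.57 + j24 V
Step 2 — Sum components: V_total = 41.57 + j5.4 V.
Step 3 — Convert to polar: |V_total| = 41.92 V, ∠V_total = 7.4°.

V_total = 41.92∠7.4° V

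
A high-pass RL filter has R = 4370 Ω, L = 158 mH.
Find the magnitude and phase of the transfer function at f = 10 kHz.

Step 1 — Angular frequency: ω = 2π·1e+04 = 6.283e+04 rad/s.
Step 2 — Transfer function: H(jω) = jωL/(R + jωL).
Step 3 — Numerator jωL = j·9927; denominator R + jωL = 4370 + j9927.
Step 4 — H = 0.8377 + j0.3687.
Step 5 — Magnitude: |H| = 0.9152 (-0.8 dB); phase: φ = 23.8°.

|H| = 0.9152 (-0.8 dB), φ = 23.8°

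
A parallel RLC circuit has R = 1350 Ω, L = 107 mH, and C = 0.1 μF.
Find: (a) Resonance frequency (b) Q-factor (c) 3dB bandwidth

Step 1 — Resonance: ω₀ = 1/√(LC) = 1/√(0.107·1e-07) = 9667 rad/s.
Step 2 — f₀ = ω₀/(2π) = 1539 Hz.
Step 3 — Parallel Q: Q = R/(ω₀L) = 1350/(9667·0.107) = 1.305.
Step 4 — Bandwidth: Δω = ω₀/Q = 7407 rad/s; BW = Δω/(2π) = 1179 Hz.

(a) f₀ = 1539 Hz  (b) Q = 1.305  (c) BW = 1179 Hz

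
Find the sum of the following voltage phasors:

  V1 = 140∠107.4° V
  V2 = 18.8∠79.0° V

Step 1 — Convert each phasor to rectangular form:
  V1 = 140·(cos(107.4°) + j·sin(107.4°)) = -41.87 + j133.6 V
  V2 = 18.8·(cos(79.0°) + j·sin(79.0°)) = 3.587 + j18.45 V
Step 2 — Sum components: V_total = -38.28 + j152 V.
Step 3 — Convert to polar: |V_total| = 156.8 V, ∠V_total = 104.1°.

V_total = 156.8∠104.1° V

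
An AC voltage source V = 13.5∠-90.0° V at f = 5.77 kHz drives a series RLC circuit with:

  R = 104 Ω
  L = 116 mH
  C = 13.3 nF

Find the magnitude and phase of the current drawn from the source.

Step 1 — Angular frequency: ω = 2π·f = 2π·5770 = 3.625e+04 rad/s.
Step 2 — Component impedances:
  R: Z = R = 104 Ω
  L: Z = jωL = j·3.625e+04·0.116 = 0 + j4205 Ω
  C: Z = 1/(jωC) = -j/(ω·C) = 0 - j2074 Ω
Step 3 — Series combination: Z_total = R + L + C = 104 + j2132 Ω = 2134∠87.2° Ω.
Step 4 — Source phasor: V = 13.5∠-90.0° V = 0 - j13.5 V.
Step 5 — Ohm's law: I = V / Z_total = (0 - j13.5) / (104 + j2132) = -0.006318 - j0.0003083 A.
Step 6 — Convert to polar: |I| = 0.006326 A, ∠I = -177.2°.

I = 0.006326∠-177.2° A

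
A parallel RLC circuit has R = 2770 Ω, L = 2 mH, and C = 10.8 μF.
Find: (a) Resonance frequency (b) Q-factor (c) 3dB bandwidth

Step 1 — Resonance: ω₀ = 1/√(LC) = 1/√(0.002·1.08e-05) = 6804 rad/s.
Step 2 — f₀ = ω₀/(2π) = 1083 Hz.
Step 3 — Parallel Q: Q = R/(ω₀L) = 2770/(6804·0.002) = 203.6.
Step 4 — Bandwidth: Δω = ω₀/Q = 33.43 rad/s; BW = Δω/(2π) = 5.32 Hz.

(a) f₀ = 1083 Hz  (b) Q = 203.6  (c) BW = 5.32 Hz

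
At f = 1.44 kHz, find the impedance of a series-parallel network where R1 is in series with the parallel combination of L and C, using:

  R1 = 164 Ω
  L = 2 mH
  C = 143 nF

Step 1 — Angular frequency: ω = 2π·f = 2π·1440 = 9048 rad/s.
Step 2 — Component impedances:
  R1: Z = R = 164 Ω
  L: Z = jωL = j·9048·0.002 = 0 + j18.1 Ω
  C: Z = 1/(jωC) = -j/(ω·C) = 0 - j772.9 Ω
Step 3 — Parallel branch: L || C = 1/(1/L + 1/C) = 0 + j18.53 Ω.
Step 4 — Series with R1: Z_total = R1 + (L || C) = 164 + j18.53 Ω = 165∠6.4° Ω.

Z = 164 + j18.53 Ω = 165∠6.4° Ω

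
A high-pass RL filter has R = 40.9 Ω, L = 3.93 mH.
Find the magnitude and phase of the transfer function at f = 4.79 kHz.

Step 1 — Angular frequency: ω = 2π·4790 = 3.01e+04 rad/s.
Step 2 — Transfer function: H(jω) = jωL/(R + jωL).
Step 3 — Numerator jωL = j·118.3; denominator R + jωL = 40.9 + j118.3.
Step 4 — H = 0.8932 + j0.3089.
Step 5 — Magnitude: |H| = 0.9451 (-0.5 dB); phase: φ = 19.1°.

|H| = 0.9451 (-0.5 dB), φ = 19.1°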